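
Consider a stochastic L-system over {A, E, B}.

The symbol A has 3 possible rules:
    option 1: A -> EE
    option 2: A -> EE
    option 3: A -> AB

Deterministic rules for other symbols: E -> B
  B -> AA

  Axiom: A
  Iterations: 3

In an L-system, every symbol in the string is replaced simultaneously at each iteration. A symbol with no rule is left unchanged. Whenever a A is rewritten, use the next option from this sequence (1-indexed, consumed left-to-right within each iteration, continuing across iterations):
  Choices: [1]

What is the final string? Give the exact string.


Answer: AAAA

Derivation:
Step 0: A
Step 1: EE  (used choices [1])
Step 2: BB  (used choices [])
Step 3: AAAA  (used choices [])


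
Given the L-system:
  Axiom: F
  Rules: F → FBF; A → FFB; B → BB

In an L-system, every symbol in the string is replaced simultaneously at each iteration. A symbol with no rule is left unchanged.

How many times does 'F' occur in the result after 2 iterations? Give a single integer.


Answer: 4

Derivation:
Step 0: F  (1 'F')
Step 1: FBF  (2 'F')
Step 2: FBFBBFBF  (4 'F')


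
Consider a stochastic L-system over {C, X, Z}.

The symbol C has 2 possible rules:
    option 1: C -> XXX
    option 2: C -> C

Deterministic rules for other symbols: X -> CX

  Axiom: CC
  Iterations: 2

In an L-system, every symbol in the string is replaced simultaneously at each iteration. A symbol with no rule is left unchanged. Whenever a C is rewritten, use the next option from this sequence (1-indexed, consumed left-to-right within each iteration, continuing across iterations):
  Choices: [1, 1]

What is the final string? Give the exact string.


Step 0: CC
Step 1: XXXXXX  (used choices [1, 1])
Step 2: CXCXCXCXCXCX  (used choices [])

Answer: CXCXCXCXCXCX


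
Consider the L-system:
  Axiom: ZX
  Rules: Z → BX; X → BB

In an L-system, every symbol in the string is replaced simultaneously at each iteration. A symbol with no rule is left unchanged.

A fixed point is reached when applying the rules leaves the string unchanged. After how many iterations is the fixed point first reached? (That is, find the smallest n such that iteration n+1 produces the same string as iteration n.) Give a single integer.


Answer: 2

Derivation:
Step 0: ZX
Step 1: BXBB
Step 2: BBBBB
Step 3: BBBBB  (unchanged — fixed point at step 2)


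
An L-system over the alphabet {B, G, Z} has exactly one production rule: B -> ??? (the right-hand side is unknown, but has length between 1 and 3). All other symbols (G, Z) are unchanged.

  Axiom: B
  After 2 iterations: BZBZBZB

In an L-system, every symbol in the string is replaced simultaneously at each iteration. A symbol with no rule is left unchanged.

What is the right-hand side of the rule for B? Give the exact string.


Trying B -> BZB:
  Step 0: B
  Step 1: BZB
  Step 2: BZBZBZB
Matches the given result.

Answer: BZB


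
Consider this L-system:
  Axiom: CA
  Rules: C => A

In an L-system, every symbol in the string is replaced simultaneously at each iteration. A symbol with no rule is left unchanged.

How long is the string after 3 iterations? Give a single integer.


Step 0: length = 2
Step 1: length = 2
Step 2: length = 2
Step 3: length = 2

Answer: 2


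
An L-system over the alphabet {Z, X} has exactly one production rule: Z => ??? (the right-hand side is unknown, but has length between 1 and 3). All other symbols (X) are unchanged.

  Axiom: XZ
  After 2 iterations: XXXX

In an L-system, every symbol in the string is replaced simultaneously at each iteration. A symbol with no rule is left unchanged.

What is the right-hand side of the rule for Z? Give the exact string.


Trying Z => XXX:
  Step 0: XZ
  Step 1: XXXX
  Step 2: XXXX
Matches the given result.

Answer: XXX


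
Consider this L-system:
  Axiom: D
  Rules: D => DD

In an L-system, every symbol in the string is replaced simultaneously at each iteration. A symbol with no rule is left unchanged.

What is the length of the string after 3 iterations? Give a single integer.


Step 0: length = 1
Step 1: length = 2
Step 2: length = 4
Step 3: length = 8

Answer: 8


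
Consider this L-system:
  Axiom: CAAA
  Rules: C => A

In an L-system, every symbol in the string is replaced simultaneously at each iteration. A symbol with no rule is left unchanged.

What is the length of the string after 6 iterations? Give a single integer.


Answer: 4

Derivation:
Step 0: length = 4
Step 1: length = 4
Step 2: length = 4
Step 3: length = 4
Step 4: length = 4
Step 5: length = 4
Step 6: length = 4


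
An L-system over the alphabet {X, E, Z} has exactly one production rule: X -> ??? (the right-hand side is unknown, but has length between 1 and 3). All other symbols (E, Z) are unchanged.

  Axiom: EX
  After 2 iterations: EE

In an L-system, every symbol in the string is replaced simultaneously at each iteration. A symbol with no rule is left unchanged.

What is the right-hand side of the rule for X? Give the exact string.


Answer: E

Derivation:
Trying X -> E:
  Step 0: EX
  Step 1: EE
  Step 2: EE
Matches the given result.


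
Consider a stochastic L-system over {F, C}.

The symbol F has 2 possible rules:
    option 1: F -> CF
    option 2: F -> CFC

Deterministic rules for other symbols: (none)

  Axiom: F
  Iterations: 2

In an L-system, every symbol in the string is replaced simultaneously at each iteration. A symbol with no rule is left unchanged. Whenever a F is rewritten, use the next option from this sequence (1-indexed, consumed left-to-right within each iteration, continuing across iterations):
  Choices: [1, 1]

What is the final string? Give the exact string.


Step 0: F
Step 1: CF  (used choices [1])
Step 2: CCF  (used choices [1])

Answer: CCF


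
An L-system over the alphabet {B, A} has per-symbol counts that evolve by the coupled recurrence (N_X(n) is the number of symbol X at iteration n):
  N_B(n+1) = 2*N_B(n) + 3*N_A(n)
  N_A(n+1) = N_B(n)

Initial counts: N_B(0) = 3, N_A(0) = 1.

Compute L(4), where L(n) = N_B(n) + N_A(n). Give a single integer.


Answer: 324

Derivation:
Step 0: N_B=3, N_A=1, L=4
Step 1: N_B=9, N_A=3, L=12
Step 2: N_B=27, N_A=9, L=36
Step 3: N_B=81, N_A=27, L=108
Step 4: N_B=243, N_A=81, L=324


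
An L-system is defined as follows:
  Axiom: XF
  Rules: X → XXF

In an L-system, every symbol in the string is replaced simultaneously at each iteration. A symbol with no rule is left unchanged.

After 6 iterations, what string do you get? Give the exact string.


Answer: XXFXXFFXXFXXFFFXXFXXFFXXFXXFFFFXXFXXFFXXFXXFFFXXFXXFFXXFXXFFFFFXXFXXFFXXFXXFFFXXFXXFFXXFXXFFFFXXFXXFFXXFXXFFFXXFXXFFXXFXXFFFFFFF

Derivation:
Step 0: XF
Step 1: XXFF
Step 2: XXFXXFFF
Step 3: XXFXXFFXXFXXFFFF
Step 4: XXFXXFFXXFXXFFFXXFXXFFXXFXXFFFFF
Step 5: XXFXXFFXXFXXFFFXXFXXFFXXFXXFFFFXXFXXFFXXFXXFFFXXFXXFFXXFXXFFFFFF
Step 6: XXFXXFFXXFXXFFFXXFXXFFXXFXXFFFFXXFXXFFXXFXXFFFXXFXXFFXXFXXFFFFFXXFXXFFXXFXXFFFXXFXXFFXXFXXFFFFXXFXXFFXXFXXFFFXXFXXFFXXFXXFFFFFFF


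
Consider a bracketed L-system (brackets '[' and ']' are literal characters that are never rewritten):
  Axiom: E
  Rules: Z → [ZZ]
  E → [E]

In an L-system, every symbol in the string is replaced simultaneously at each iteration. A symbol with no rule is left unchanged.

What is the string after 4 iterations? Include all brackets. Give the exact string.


Step 0: E
Step 1: [E]
Step 2: [[E]]
Step 3: [[[E]]]
Step 4: [[[[E]]]]

Answer: [[[[E]]]]


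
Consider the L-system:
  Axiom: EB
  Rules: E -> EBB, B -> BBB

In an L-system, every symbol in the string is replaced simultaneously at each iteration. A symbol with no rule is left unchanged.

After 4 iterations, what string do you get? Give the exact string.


Answer: EBBBBBBBBBBBBBBBBBBBBBBBBBBBBBBBBBBBBBBBBBBBBBBBBBBBBBBBBBBBBBBBBBBBBBBBBBBBBBBBBBBBBBBBBBBBBBBBBBBBBBBBBBBBBBBBBBBBBBBBBBBBBBBBBBBBBBBBBBBBBBBBBBBBBBBBBBBBBBBBBB

Derivation:
Step 0: EB
Step 1: EBBBBB
Step 2: EBBBBBBBBBBBBBBBBB
Step 3: EBBBBBBBBBBBBBBBBBBBBBBBBBBBBBBBBBBBBBBBBBBBBBBBBBBBBB
Step 4: EBBBBBBBBBBBBBBBBBBBBBBBBBBBBBBBBBBBBBBBBBBBBBBBBBBBBBBBBBBBBBBBBBBBBBBBBBBBBBBBBBBBBBBBBBBBBBBBBBBBBBBBBBBBBBBBBBBBBBBBBBBBBBBBBBBBBBBBBBBBBBBBBBBBBBBBBBBBBBBBBB


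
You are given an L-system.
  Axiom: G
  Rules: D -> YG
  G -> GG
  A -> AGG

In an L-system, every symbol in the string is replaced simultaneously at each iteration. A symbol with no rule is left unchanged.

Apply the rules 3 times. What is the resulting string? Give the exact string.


Answer: GGGGGGGG

Derivation:
Step 0: G
Step 1: GG
Step 2: GGGG
Step 3: GGGGGGGG


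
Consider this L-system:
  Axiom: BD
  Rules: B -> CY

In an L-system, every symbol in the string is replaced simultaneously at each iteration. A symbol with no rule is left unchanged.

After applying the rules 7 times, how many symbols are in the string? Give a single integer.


Answer: 3

Derivation:
Step 0: length = 2
Step 1: length = 3
Step 2: length = 3
Step 3: length = 3
Step 4: length = 3
Step 5: length = 3
Step 6: length = 3
Step 7: length = 3


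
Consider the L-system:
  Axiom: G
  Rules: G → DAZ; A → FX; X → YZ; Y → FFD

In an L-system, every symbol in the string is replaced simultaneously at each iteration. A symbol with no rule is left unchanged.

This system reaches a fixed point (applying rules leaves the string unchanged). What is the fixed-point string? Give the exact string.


Step 0: G
Step 1: DAZ
Step 2: DFXZ
Step 3: DFYZZ
Step 4: DFFFDZZ
Step 5: DFFFDZZ  (unchanged — fixed point at step 4)

Answer: DFFFDZZ


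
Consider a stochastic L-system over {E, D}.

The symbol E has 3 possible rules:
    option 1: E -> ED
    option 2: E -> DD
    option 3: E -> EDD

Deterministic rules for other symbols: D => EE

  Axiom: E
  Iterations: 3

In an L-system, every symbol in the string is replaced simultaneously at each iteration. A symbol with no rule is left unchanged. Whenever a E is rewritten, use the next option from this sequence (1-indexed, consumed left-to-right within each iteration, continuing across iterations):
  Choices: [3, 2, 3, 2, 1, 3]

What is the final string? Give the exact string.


Step 0: E
Step 1: EDD  (used choices [3])
Step 2: DDEEEE  (used choices [2])
Step 3: EEEEEDDDDEDEDD  (used choices [3, 2, 1, 3])

Answer: EEEEEDDDDEDEDD


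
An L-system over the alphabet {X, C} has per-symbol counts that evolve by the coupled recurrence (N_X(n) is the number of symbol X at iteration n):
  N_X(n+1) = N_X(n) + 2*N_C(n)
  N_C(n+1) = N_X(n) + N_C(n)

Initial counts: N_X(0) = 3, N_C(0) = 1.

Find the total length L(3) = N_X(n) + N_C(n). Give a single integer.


Step 0: N_X=3, N_C=1, L=4
Step 1: N_X=5, N_C=4, L=9
Step 2: N_X=13, N_C=9, L=22
Step 3: N_X=31, N_C=22, L=53

Answer: 53


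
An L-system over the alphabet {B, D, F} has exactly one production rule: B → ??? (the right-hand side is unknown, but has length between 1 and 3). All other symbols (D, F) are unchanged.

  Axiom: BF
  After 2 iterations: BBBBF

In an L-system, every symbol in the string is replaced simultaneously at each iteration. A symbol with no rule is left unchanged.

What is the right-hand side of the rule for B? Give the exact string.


Trying B → BB:
  Step 0: BF
  Step 1: BBF
  Step 2: BBBBF
Matches the given result.

Answer: BB


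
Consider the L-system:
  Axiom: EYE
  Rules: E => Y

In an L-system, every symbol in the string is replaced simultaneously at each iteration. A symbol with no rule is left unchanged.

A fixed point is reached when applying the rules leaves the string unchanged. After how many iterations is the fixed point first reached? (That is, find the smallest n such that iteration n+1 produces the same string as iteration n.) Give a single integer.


Answer: 1

Derivation:
Step 0: EYE
Step 1: YYY
Step 2: YYY  (unchanged — fixed point at step 1)


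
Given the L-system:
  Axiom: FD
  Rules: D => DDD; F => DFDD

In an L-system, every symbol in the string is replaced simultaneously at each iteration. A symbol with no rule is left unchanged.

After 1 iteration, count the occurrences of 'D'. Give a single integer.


Answer: 6

Derivation:
Step 0: FD  (1 'D')
Step 1: DFDDDDD  (6 'D')


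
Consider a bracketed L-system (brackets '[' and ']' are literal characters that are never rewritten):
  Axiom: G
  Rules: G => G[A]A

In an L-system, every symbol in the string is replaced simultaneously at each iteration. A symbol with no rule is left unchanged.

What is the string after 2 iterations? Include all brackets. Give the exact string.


Answer: G[A]A[A]A

Derivation:
Step 0: G
Step 1: G[A]A
Step 2: G[A]A[A]A


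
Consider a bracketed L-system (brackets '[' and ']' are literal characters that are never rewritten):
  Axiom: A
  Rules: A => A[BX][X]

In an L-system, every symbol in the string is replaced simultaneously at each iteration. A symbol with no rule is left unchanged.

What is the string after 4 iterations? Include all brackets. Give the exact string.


Answer: A[BX][X][BX][X][BX][X][BX][X]

Derivation:
Step 0: A
Step 1: A[BX][X]
Step 2: A[BX][X][BX][X]
Step 3: A[BX][X][BX][X][BX][X]
Step 4: A[BX][X][BX][X][BX][X][BX][X]


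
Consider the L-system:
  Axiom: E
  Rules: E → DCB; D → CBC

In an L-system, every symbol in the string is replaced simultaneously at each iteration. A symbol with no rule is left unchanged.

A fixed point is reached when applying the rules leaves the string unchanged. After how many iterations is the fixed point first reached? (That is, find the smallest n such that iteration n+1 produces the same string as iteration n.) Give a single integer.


Step 0: E
Step 1: DCB
Step 2: CBCCB
Step 3: CBCCB  (unchanged — fixed point at step 2)

Answer: 2


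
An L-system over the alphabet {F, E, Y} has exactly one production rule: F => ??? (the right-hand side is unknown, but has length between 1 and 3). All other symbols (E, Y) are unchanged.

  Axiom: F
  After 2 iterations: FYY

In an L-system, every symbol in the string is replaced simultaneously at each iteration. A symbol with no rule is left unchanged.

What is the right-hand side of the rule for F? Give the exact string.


Answer: FY

Derivation:
Trying F => FY:
  Step 0: F
  Step 1: FY
  Step 2: FYY
Matches the given result.


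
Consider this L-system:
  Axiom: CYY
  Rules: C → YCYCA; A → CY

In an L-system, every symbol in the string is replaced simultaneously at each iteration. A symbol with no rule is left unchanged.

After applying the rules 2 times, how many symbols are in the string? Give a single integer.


Answer: 16

Derivation:
Step 0: length = 3
Step 1: length = 7
Step 2: length = 16


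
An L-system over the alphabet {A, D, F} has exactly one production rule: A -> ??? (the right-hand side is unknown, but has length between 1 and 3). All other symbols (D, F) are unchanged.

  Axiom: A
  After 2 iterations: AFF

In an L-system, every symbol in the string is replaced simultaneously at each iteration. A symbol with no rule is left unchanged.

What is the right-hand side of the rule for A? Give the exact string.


Trying A -> AF:
  Step 0: A
  Step 1: AF
  Step 2: AFF
Matches the given result.

Answer: AF


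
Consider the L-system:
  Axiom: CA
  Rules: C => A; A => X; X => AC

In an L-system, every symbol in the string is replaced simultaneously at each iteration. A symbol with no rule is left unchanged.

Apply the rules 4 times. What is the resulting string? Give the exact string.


Step 0: CA
Step 1: AX
Step 2: XAC
Step 3: ACXA
Step 4: XAACX

Answer: XAACX


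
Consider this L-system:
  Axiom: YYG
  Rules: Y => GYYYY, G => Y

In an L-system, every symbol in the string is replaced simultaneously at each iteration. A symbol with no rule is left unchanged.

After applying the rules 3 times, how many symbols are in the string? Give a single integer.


Step 0: length = 3
Step 1: length = 11
Step 2: length = 47
Step 3: length = 199

Answer: 199


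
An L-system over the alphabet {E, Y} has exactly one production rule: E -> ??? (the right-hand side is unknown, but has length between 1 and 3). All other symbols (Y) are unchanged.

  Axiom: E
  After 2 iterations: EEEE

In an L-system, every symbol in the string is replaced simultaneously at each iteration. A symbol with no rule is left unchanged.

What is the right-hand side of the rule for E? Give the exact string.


Answer: EE

Derivation:
Trying E -> EE:
  Step 0: E
  Step 1: EE
  Step 2: EEEE
Matches the given result.


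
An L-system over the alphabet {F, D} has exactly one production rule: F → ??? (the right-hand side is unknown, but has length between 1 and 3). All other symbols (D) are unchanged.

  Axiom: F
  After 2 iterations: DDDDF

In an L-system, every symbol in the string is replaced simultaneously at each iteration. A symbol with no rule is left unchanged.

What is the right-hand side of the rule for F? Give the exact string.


Answer: DDF

Derivation:
Trying F → DDF:
  Step 0: F
  Step 1: DDF
  Step 2: DDDDF
Matches the given result.


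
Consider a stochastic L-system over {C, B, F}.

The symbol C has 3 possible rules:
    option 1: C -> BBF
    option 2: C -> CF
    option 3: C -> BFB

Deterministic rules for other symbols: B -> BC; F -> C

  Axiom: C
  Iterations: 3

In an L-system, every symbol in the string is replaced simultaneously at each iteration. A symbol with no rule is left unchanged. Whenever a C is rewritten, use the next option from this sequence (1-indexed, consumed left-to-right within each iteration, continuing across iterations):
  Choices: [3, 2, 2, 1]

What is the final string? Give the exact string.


Answer: BCCFCFBCBBF

Derivation:
Step 0: C
Step 1: BFB  (used choices [3])
Step 2: BCCBC  (used choices [])
Step 3: BCCFCFBCBBF  (used choices [2, 2, 1])


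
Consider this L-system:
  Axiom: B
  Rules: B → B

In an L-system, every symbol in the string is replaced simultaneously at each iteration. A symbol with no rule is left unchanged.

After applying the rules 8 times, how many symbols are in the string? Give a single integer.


Answer: 1

Derivation:
Step 0: length = 1
Step 1: length = 1
Step 2: length = 1
Step 3: length = 1
Step 4: length = 1
Step 5: length = 1
Step 6: length = 1
Step 7: length = 1
Step 8: length = 1


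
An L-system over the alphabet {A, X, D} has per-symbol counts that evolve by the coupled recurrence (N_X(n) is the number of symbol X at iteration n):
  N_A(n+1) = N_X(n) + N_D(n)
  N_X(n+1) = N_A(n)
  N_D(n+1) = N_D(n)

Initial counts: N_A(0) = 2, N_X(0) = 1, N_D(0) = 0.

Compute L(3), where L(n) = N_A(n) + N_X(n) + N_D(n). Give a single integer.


Answer: 3

Derivation:
Step 0: N_A=2, N_X=1, N_D=0, L=3
Step 1: N_A=1, N_X=2, N_D=0, L=3
Step 2: N_A=2, N_X=1, N_D=0, L=3
Step 3: N_A=1, N_X=2, N_D=0, L=3


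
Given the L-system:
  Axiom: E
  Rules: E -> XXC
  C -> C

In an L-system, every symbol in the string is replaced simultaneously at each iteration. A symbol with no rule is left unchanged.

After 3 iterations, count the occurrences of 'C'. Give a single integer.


Answer: 1

Derivation:
Step 0: E  (0 'C')
Step 1: XXC  (1 'C')
Step 2: XXC  (1 'C')
Step 3: XXC  (1 'C')


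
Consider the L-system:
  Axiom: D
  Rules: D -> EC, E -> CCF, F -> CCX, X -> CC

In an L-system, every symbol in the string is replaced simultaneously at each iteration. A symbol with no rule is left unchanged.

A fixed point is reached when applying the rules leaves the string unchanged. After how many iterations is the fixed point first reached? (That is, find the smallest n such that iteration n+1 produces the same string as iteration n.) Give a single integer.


Step 0: D
Step 1: EC
Step 2: CCFC
Step 3: CCCCXC
Step 4: CCCCCCC
Step 5: CCCCCCC  (unchanged — fixed point at step 4)

Answer: 4


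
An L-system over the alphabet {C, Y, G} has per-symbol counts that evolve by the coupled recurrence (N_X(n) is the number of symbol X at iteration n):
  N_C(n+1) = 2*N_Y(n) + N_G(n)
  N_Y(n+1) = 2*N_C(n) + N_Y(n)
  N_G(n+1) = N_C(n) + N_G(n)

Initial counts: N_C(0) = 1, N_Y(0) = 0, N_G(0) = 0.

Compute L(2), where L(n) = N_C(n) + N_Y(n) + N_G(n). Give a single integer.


Answer: 8

Derivation:
Step 0: N_C=1, N_Y=0, N_G=0, L=1
Step 1: N_C=0, N_Y=2, N_G=1, L=3
Step 2: N_C=5, N_Y=2, N_G=1, L=8


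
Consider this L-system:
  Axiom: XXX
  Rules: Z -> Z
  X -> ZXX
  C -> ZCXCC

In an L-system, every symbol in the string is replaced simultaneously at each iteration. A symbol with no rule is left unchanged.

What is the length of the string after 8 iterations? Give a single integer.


Step 0: length = 3
Step 1: length = 9
Step 2: length = 21
Step 3: length = 45
Step 4: length = 93
Step 5: length = 189
Step 6: length = 381
Step 7: length = 765
Step 8: length = 1533

Answer: 1533


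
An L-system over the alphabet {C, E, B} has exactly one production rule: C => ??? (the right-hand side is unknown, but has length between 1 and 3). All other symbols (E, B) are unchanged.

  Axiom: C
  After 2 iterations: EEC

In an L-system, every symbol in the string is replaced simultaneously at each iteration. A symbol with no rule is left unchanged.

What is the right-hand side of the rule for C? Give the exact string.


Answer: EC

Derivation:
Trying C => EC:
  Step 0: C
  Step 1: EC
  Step 2: EEC
Matches the given result.


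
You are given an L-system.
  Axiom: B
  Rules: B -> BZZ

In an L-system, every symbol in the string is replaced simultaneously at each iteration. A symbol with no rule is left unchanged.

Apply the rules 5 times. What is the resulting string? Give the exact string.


Step 0: B
Step 1: BZZ
Step 2: BZZZZ
Step 3: BZZZZZZ
Step 4: BZZZZZZZZ
Step 5: BZZZZZZZZZZ

Answer: BZZZZZZZZZZ


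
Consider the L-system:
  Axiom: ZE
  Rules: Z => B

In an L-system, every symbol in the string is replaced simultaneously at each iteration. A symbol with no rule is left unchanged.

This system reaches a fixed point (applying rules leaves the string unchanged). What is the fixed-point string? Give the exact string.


Answer: BE

Derivation:
Step 0: ZE
Step 1: BE
Step 2: BE  (unchanged — fixed point at step 1)


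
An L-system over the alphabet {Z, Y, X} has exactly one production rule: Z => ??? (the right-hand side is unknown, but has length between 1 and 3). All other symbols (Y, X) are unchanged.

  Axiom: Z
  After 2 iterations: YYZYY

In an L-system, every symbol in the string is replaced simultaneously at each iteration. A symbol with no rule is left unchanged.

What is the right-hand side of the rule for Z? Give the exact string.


Trying Z => YZY:
  Step 0: Z
  Step 1: YZY
  Step 2: YYZYY
Matches the given result.

Answer: YZY


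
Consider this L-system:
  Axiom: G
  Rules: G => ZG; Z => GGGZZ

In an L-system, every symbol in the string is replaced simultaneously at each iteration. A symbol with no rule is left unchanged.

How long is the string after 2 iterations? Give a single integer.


Step 0: length = 1
Step 1: length = 2
Step 2: length = 7

Answer: 7


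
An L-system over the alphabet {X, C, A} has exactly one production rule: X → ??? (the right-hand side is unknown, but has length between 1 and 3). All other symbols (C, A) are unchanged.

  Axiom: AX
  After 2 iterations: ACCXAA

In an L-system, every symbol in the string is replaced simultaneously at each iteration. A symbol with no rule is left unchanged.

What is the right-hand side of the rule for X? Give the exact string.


Trying X → CXA:
  Step 0: AX
  Step 1: ACXA
  Step 2: ACCXAA
Matches the given result.

Answer: CXA


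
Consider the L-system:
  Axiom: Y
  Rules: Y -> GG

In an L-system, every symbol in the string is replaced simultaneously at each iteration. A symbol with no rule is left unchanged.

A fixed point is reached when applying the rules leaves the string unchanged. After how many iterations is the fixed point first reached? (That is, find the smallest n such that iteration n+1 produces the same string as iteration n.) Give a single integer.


Step 0: Y
Step 1: GG
Step 2: GG  (unchanged — fixed point at step 1)

Answer: 1


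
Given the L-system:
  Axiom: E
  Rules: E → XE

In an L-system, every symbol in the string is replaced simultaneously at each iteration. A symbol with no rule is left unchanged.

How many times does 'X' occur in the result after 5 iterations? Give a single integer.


Step 0: E  (0 'X')
Step 1: XE  (1 'X')
Step 2: XXE  (2 'X')
Step 3: XXXE  (3 'X')
Step 4: XXXXE  (4 'X')
Step 5: XXXXXE  (5 'X')

Answer: 5


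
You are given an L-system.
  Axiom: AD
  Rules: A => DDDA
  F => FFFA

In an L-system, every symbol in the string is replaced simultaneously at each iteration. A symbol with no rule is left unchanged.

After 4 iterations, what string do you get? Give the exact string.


Step 0: AD
Step 1: DDDAD
Step 2: DDDDDDAD
Step 3: DDDDDDDDDAD
Step 4: DDDDDDDDDDDDAD

Answer: DDDDDDDDDDDDAD


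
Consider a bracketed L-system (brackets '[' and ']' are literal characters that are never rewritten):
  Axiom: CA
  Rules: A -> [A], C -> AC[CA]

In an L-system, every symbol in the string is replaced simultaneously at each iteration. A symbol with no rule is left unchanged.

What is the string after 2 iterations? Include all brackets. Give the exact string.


Answer: [A]AC[CA][AC[CA][A]][[A]]

Derivation:
Step 0: CA
Step 1: AC[CA][A]
Step 2: [A]AC[CA][AC[CA][A]][[A]]


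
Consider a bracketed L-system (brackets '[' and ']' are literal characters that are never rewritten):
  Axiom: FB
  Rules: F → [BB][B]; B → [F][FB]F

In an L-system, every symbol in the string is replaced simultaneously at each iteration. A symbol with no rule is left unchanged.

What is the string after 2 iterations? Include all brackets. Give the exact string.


Answer: [[F][FB]F[F][FB]F][[F][FB]F][[BB][B]][[BB][B][F][FB]F][BB][B]

Derivation:
Step 0: FB
Step 1: [BB][B][F][FB]F
Step 2: [[F][FB]F[F][FB]F][[F][FB]F][[BB][B]][[BB][B][F][FB]F][BB][B]


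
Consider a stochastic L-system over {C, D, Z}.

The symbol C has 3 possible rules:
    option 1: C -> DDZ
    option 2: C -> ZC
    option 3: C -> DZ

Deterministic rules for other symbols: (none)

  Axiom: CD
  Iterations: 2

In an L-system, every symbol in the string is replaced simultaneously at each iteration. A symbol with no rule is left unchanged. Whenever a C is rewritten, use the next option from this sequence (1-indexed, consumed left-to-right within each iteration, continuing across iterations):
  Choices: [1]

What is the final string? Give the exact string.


Answer: DDZD

Derivation:
Step 0: CD
Step 1: DDZD  (used choices [1])
Step 2: DDZD  (used choices [])


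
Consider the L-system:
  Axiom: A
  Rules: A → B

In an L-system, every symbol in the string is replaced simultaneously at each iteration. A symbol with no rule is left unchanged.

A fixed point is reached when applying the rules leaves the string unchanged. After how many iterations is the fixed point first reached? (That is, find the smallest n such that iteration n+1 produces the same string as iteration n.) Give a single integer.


Step 0: A
Step 1: B
Step 2: B  (unchanged — fixed point at step 1)

Answer: 1


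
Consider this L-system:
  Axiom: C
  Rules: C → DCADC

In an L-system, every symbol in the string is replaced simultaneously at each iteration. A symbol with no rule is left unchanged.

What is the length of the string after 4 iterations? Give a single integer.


Step 0: length = 1
Step 1: length = 5
Step 2: length = 13
Step 3: length = 29
Step 4: length = 61

Answer: 61


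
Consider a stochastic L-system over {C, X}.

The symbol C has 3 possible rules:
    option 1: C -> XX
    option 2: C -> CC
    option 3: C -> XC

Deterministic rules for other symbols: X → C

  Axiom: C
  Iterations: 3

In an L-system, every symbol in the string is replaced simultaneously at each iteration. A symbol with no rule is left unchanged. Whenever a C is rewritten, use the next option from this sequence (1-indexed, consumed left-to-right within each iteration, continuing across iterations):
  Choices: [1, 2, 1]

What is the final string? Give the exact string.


Answer: CCXX

Derivation:
Step 0: C
Step 1: XX  (used choices [1])
Step 2: CC  (used choices [])
Step 3: CCXX  (used choices [2, 1])


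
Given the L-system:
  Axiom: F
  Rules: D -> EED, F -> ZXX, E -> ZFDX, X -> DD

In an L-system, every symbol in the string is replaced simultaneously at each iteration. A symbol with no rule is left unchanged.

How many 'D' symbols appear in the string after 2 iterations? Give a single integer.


Step 0: F  (0 'D')
Step 1: ZXX  (0 'D')
Step 2: ZDDDD  (4 'D')

Answer: 4


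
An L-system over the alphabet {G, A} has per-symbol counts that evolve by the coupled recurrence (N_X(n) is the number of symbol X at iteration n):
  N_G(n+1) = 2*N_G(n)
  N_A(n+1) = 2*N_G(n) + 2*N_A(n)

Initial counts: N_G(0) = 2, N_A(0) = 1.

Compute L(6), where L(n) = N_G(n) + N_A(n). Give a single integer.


Answer: 960

Derivation:
Step 0: N_G=2, N_A=1, L=3
Step 1: N_G=4, N_A=6, L=10
Step 2: N_G=8, N_A=20, L=28
Step 3: N_G=16, N_A=56, L=72
Step 4: N_G=32, N_A=144, L=176
Step 5: N_G=64, N_A=352, L=416
Step 6: N_G=128, N_A=832, L=960


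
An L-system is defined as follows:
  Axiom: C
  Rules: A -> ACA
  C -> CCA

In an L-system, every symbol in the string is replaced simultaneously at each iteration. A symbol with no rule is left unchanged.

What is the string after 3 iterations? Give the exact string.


Answer: CCACCAACACCACCAACAACACCAACA

Derivation:
Step 0: C
Step 1: CCA
Step 2: CCACCAACA
Step 3: CCACCAACACCACCAACAACACCAACA


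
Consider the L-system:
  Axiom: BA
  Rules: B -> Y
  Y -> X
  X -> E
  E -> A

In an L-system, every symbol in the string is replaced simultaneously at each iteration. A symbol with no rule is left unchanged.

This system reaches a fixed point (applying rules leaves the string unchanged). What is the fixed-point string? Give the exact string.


Answer: AA

Derivation:
Step 0: BA
Step 1: YA
Step 2: XA
Step 3: EA
Step 4: AA
Step 5: AA  (unchanged — fixed point at step 4)


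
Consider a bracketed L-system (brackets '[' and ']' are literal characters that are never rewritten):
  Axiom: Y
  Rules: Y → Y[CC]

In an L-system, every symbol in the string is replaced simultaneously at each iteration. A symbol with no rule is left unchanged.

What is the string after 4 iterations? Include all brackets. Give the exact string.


Step 0: Y
Step 1: Y[CC]
Step 2: Y[CC][CC]
Step 3: Y[CC][CC][CC]
Step 4: Y[CC][CC][CC][CC]

Answer: Y[CC][CC][CC][CC]


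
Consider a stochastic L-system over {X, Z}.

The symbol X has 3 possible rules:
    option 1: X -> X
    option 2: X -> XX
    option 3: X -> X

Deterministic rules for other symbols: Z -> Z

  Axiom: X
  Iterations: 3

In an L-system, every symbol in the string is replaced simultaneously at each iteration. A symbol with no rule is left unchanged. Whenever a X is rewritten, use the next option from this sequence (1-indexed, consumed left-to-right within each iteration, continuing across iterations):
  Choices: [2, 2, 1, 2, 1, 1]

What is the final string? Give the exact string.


Answer: XXXX

Derivation:
Step 0: X
Step 1: XX  (used choices [2])
Step 2: XXX  (used choices [2, 1])
Step 3: XXXX  (used choices [2, 1, 1])


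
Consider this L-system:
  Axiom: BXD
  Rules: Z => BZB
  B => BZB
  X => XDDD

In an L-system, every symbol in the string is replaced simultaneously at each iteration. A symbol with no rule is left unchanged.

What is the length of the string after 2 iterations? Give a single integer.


Answer: 17

Derivation:
Step 0: length = 3
Step 1: length = 8
Step 2: length = 17


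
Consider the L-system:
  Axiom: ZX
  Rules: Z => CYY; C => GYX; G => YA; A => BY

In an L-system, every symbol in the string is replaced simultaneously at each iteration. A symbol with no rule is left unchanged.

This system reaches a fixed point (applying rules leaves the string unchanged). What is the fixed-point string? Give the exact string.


Step 0: ZX
Step 1: CYYX
Step 2: GYXYYX
Step 3: YAYXYYX
Step 4: YBYYXYYX
Step 5: YBYYXYYX  (unchanged — fixed point at step 4)

Answer: YBYYXYYX


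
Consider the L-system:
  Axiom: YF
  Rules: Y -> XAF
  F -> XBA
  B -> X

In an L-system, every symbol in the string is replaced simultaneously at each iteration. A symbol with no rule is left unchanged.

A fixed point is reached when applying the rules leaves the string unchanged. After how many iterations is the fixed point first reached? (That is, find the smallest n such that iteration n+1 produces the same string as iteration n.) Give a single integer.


Answer: 3

Derivation:
Step 0: YF
Step 1: XAFXBA
Step 2: XAXBAXXA
Step 3: XAXXAXXA
Step 4: XAXXAXXA  (unchanged — fixed point at step 3)


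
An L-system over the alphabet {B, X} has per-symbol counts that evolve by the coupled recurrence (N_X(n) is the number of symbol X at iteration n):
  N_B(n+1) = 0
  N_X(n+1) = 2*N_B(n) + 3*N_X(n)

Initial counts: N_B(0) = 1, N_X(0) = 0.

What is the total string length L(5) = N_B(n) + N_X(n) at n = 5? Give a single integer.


Answer: 162

Derivation:
Step 0: N_B=1, N_X=0, L=1
Step 1: N_B=0, N_X=2, L=2
Step 2: N_B=0, N_X=6, L=6
Step 3: N_B=0, N_X=18, L=18
Step 4: N_B=0, N_X=54, L=54
Step 5: N_B=0, N_X=162, L=162


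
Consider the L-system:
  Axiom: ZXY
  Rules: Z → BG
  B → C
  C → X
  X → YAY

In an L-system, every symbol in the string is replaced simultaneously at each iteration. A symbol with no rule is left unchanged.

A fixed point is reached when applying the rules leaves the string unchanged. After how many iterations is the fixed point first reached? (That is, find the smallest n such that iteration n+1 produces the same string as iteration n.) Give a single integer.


Step 0: ZXY
Step 1: BGYAYY
Step 2: CGYAYY
Step 3: XGYAYY
Step 4: YAYGYAYY
Step 5: YAYGYAYY  (unchanged — fixed point at step 4)

Answer: 4


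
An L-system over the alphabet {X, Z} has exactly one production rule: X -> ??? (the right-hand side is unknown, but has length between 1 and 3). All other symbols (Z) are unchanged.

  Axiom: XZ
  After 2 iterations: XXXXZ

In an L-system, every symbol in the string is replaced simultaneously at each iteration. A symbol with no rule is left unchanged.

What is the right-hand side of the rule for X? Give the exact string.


Answer: XX

Derivation:
Trying X -> XX:
  Step 0: XZ
  Step 1: XXZ
  Step 2: XXXXZ
Matches the given result.


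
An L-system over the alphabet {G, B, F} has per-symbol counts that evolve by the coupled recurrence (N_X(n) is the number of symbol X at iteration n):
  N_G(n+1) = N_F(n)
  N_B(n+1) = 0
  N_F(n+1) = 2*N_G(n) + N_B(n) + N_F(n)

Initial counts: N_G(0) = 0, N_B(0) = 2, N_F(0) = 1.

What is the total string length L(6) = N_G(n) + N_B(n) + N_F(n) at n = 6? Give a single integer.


Answer: 128

Derivation:
Step 0: N_G=0, N_B=2, N_F=1, L=3
Step 1: N_G=1, N_B=0, N_F=3, L=4
Step 2: N_G=3, N_B=0, N_F=5, L=8
Step 3: N_G=5, N_B=0, N_F=11, L=16
Step 4: N_G=11, N_B=0, N_F=21, L=32
Step 5: N_G=21, N_B=0, N_F=43, L=64
Step 6: N_G=43, N_B=0, N_F=85, L=128


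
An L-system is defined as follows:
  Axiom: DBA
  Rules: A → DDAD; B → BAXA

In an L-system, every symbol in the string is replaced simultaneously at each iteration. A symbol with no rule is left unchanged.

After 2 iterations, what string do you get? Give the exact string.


Answer: DBAXADDADXDDADDDDDADD

Derivation:
Step 0: DBA
Step 1: DBAXADDAD
Step 2: DBAXADDADXDDADDDDDADD


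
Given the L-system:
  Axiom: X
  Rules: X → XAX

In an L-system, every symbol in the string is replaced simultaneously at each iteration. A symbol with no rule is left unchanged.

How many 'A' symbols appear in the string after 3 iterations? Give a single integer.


Step 0: X  (0 'A')
Step 1: XAX  (1 'A')
Step 2: XAXAXAX  (3 'A')
Step 3: XAXAXAXAXAXAXAX  (7 'A')

Answer: 7


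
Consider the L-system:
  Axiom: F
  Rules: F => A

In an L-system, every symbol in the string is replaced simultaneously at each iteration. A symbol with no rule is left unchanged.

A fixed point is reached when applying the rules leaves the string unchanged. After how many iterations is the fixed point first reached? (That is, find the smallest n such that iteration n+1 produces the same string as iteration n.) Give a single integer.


Step 0: F
Step 1: A
Step 2: A  (unchanged — fixed point at step 1)

Answer: 1


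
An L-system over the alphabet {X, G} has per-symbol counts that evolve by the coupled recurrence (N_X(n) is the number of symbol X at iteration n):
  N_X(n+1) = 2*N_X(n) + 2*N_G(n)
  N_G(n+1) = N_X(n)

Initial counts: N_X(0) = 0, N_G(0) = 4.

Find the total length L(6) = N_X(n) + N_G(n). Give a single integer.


Step 0: N_X=0, N_G=4, L=4
Step 1: N_X=8, N_G=0, L=8
Step 2: N_X=16, N_G=8, L=24
Step 3: N_X=48, N_G=16, L=64
Step 4: N_X=128, N_G=48, L=176
Step 5: N_X=352, N_G=128, L=480
Step 6: N_X=960, N_G=352, L=1312

Answer: 1312


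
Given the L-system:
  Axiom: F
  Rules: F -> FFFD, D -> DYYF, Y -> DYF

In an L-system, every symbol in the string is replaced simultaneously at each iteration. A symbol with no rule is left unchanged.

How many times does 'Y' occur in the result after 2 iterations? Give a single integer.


Answer: 2

Derivation:
Step 0: F  (0 'Y')
Step 1: FFFD  (0 'Y')
Step 2: FFFDFFFDFFFDDYYF  (2 'Y')


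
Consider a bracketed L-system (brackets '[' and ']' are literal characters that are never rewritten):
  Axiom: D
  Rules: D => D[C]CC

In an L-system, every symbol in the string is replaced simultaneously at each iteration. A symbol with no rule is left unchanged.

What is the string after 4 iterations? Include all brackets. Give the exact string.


Answer: D[C]CC[C]CC[C]CC[C]CC

Derivation:
Step 0: D
Step 1: D[C]CC
Step 2: D[C]CC[C]CC
Step 3: D[C]CC[C]CC[C]CC
Step 4: D[C]CC[C]CC[C]CC[C]CC


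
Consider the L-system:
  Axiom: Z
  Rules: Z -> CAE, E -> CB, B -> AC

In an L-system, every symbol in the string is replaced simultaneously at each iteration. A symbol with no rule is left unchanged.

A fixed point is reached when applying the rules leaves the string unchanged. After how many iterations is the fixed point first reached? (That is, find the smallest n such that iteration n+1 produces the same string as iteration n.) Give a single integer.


Step 0: Z
Step 1: CAE
Step 2: CACB
Step 3: CACAC
Step 4: CACAC  (unchanged — fixed point at step 3)

Answer: 3


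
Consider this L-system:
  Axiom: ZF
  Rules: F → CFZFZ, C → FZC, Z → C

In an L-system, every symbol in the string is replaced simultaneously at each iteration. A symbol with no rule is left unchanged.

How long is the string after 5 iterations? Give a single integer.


Answer: 486

Derivation:
Step 0: length = 2
Step 1: length = 6
Step 2: length = 18
Step 3: length = 54
Step 4: length = 162
Step 5: length = 486


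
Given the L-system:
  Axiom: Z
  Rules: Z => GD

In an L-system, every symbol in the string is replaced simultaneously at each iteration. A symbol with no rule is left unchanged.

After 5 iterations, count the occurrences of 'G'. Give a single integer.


Step 0: Z  (0 'G')
Step 1: GD  (1 'G')
Step 2: GD  (1 'G')
Step 3: GD  (1 'G')
Step 4: GD  (1 'G')
Step 5: GD  (1 'G')

Answer: 1


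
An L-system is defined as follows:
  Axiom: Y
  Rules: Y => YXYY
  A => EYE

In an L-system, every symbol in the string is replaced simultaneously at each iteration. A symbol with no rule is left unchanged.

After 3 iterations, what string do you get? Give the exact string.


Step 0: Y
Step 1: YXYY
Step 2: YXYYXYXYYYXYY
Step 3: YXYYXYXYYYXYYXYXYYXYXYYYXYYYXYYXYXYYYXYY

Answer: YXYYXYXYYYXYYXYXYYXYXYYYXYYYXYYXYXYYYXYY


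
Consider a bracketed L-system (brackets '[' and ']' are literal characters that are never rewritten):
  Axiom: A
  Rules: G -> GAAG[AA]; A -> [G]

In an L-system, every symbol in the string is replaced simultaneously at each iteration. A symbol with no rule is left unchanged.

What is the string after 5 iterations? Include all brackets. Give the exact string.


Step 0: A
Step 1: [G]
Step 2: [GAAG[AA]]
Step 3: [GAAG[AA][G][G]GAAG[AA][[G][G]]]
Step 4: [GAAG[AA][G][G]GAAG[AA][[G][G]][GAAG[AA]][GAAG[AA]]GAAG[AA][G][G]GAAG[AA][[G][G]][[GAAG[AA]][GAAG[AA]]]]
Step 5: [GAAG[AA][G][G]GAAG[AA][[G][G]][GAAG[AA]][GAAG[AA]]GAAG[AA][G][G]GAAG[AA][[G][G]][[GAAG[AA]][GAAG[AA]]][GAAG[AA][G][G]GAAG[AA][[G][G]]][GAAG[AA][G][G]GAAG[AA][[G][G]]]GAAG[AA][G][G]GAAG[AA][[G][G]][GAAG[AA]][GAAG[AA]]GAAG[AA][G][G]GAAG[AA][[G][G]][[GAAG[AA]][GAAG[AA]]][[GAAG[AA][G][G]GAAG[AA][[G][G]]][GAAG[AA][G][G]GAAG[AA][[G][G]]]]]

Answer: [GAAG[AA][G][G]GAAG[AA][[G][G]][GAAG[AA]][GAAG[AA]]GAAG[AA][G][G]GAAG[AA][[G][G]][[GAAG[AA]][GAAG[AA]]][GAAG[AA][G][G]GAAG[AA][[G][G]]][GAAG[AA][G][G]GAAG[AA][[G][G]]]GAAG[AA][G][G]GAAG[AA][[G][G]][GAAG[AA]][GAAG[AA]]GAAG[AA][G][G]GAAG[AA][[G][G]][[GAAG[AA]][GAAG[AA]]][[GAAG[AA][G][G]GAAG[AA][[G][G]]][GAAG[AA][G][G]GAAG[AA][[G][G]]]]]
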